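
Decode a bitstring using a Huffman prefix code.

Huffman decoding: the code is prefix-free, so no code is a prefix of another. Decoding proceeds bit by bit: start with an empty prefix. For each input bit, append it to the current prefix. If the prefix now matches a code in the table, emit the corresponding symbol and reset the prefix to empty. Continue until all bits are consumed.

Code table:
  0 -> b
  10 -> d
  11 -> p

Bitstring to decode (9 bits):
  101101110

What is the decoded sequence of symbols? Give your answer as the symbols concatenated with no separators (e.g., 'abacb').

Bit 0: prefix='1' (no match yet)
Bit 1: prefix='10' -> emit 'd', reset
Bit 2: prefix='1' (no match yet)
Bit 3: prefix='11' -> emit 'p', reset
Bit 4: prefix='0' -> emit 'b', reset
Bit 5: prefix='1' (no match yet)
Bit 6: prefix='11' -> emit 'p', reset
Bit 7: prefix='1' (no match yet)
Bit 8: prefix='10' -> emit 'd', reset

Answer: dpbpd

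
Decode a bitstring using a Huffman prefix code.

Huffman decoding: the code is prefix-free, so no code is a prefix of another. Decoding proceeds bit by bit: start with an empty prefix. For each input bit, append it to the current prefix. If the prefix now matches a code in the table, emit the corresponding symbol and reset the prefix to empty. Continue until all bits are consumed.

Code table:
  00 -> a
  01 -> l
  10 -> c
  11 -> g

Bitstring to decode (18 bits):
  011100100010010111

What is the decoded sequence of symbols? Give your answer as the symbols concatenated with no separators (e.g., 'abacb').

Answer: lgacacllg

Derivation:
Bit 0: prefix='0' (no match yet)
Bit 1: prefix='01' -> emit 'l', reset
Bit 2: prefix='1' (no match yet)
Bit 3: prefix='11' -> emit 'g', reset
Bit 4: prefix='0' (no match yet)
Bit 5: prefix='00' -> emit 'a', reset
Bit 6: prefix='1' (no match yet)
Bit 7: prefix='10' -> emit 'c', reset
Bit 8: prefix='0' (no match yet)
Bit 9: prefix='00' -> emit 'a', reset
Bit 10: prefix='1' (no match yet)
Bit 11: prefix='10' -> emit 'c', reset
Bit 12: prefix='0' (no match yet)
Bit 13: prefix='01' -> emit 'l', reset
Bit 14: prefix='0' (no match yet)
Bit 15: prefix='01' -> emit 'l', reset
Bit 16: prefix='1' (no match yet)
Bit 17: prefix='11' -> emit 'g', reset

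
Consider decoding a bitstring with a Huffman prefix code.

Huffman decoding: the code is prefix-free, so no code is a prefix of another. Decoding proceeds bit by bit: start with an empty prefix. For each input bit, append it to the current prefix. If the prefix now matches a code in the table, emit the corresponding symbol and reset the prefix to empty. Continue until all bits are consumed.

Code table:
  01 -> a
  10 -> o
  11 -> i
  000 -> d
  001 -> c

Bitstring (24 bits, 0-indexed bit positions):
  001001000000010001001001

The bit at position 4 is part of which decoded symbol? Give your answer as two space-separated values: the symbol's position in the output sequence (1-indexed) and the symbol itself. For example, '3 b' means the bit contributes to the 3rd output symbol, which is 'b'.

Bit 0: prefix='0' (no match yet)
Bit 1: prefix='00' (no match yet)
Bit 2: prefix='001' -> emit 'c', reset
Bit 3: prefix='0' (no match yet)
Bit 4: prefix='00' (no match yet)
Bit 5: prefix='001' -> emit 'c', reset
Bit 6: prefix='0' (no match yet)
Bit 7: prefix='00' (no match yet)
Bit 8: prefix='000' -> emit 'd', reset

Answer: 2 c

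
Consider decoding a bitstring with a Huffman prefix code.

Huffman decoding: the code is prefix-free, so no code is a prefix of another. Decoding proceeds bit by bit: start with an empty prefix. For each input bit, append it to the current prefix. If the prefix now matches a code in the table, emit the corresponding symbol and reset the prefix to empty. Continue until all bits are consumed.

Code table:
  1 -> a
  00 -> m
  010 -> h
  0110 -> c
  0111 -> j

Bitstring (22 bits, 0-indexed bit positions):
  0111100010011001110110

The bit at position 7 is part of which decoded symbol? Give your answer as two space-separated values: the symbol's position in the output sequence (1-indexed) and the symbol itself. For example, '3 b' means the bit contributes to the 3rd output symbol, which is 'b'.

Answer: 4 h

Derivation:
Bit 0: prefix='0' (no match yet)
Bit 1: prefix='01' (no match yet)
Bit 2: prefix='011' (no match yet)
Bit 3: prefix='0111' -> emit 'j', reset
Bit 4: prefix='1' -> emit 'a', reset
Bit 5: prefix='0' (no match yet)
Bit 6: prefix='00' -> emit 'm', reset
Bit 7: prefix='0' (no match yet)
Bit 8: prefix='01' (no match yet)
Bit 9: prefix='010' -> emit 'h', reset
Bit 10: prefix='0' (no match yet)
Bit 11: prefix='01' (no match yet)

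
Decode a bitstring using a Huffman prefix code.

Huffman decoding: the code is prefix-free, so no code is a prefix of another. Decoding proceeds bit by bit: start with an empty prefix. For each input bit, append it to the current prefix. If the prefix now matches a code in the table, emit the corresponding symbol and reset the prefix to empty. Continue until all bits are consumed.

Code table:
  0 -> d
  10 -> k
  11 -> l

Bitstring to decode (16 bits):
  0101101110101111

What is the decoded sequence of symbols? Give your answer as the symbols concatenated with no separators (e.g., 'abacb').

Answer: dkldlkkll

Derivation:
Bit 0: prefix='0' -> emit 'd', reset
Bit 1: prefix='1' (no match yet)
Bit 2: prefix='10' -> emit 'k', reset
Bit 3: prefix='1' (no match yet)
Bit 4: prefix='11' -> emit 'l', reset
Bit 5: prefix='0' -> emit 'd', reset
Bit 6: prefix='1' (no match yet)
Bit 7: prefix='11' -> emit 'l', reset
Bit 8: prefix='1' (no match yet)
Bit 9: prefix='10' -> emit 'k', reset
Bit 10: prefix='1' (no match yet)
Bit 11: prefix='10' -> emit 'k', reset
Bit 12: prefix='1' (no match yet)
Bit 13: prefix='11' -> emit 'l', reset
Bit 14: prefix='1' (no match yet)
Bit 15: prefix='11' -> emit 'l', reset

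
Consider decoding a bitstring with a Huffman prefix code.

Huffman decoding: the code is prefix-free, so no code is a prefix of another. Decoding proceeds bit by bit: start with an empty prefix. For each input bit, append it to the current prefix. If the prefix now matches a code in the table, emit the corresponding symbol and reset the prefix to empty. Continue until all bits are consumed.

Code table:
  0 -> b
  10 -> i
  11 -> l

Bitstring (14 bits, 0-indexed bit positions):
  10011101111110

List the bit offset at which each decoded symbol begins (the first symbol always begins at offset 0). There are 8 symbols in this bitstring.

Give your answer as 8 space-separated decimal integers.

Answer: 0 2 3 5 7 9 11 13

Derivation:
Bit 0: prefix='1' (no match yet)
Bit 1: prefix='10' -> emit 'i', reset
Bit 2: prefix='0' -> emit 'b', reset
Bit 3: prefix='1' (no match yet)
Bit 4: prefix='11' -> emit 'l', reset
Bit 5: prefix='1' (no match yet)
Bit 6: prefix='10' -> emit 'i', reset
Bit 7: prefix='1' (no match yet)
Bit 8: prefix='11' -> emit 'l', reset
Bit 9: prefix='1' (no match yet)
Bit 10: prefix='11' -> emit 'l', reset
Bit 11: prefix='1' (no match yet)
Bit 12: prefix='11' -> emit 'l', reset
Bit 13: prefix='0' -> emit 'b', reset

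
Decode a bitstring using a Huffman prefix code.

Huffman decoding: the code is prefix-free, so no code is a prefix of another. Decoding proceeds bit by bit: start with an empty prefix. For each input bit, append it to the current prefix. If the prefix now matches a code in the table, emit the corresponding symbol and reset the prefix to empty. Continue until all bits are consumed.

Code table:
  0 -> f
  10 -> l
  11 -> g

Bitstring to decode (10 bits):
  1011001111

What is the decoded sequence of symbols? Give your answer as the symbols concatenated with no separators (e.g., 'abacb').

Answer: lgffgg

Derivation:
Bit 0: prefix='1' (no match yet)
Bit 1: prefix='10' -> emit 'l', reset
Bit 2: prefix='1' (no match yet)
Bit 3: prefix='11' -> emit 'g', reset
Bit 4: prefix='0' -> emit 'f', reset
Bit 5: prefix='0' -> emit 'f', reset
Bit 6: prefix='1' (no match yet)
Bit 7: prefix='11' -> emit 'g', reset
Bit 8: prefix='1' (no match yet)
Bit 9: prefix='11' -> emit 'g', reset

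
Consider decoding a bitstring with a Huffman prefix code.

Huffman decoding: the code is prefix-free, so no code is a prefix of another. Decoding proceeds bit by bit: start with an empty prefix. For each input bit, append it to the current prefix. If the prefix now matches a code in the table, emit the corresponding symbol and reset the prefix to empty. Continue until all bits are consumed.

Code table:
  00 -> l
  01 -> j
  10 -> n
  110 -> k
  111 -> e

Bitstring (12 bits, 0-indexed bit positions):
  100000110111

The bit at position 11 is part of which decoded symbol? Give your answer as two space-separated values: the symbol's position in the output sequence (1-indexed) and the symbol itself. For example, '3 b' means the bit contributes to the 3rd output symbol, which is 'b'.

Bit 0: prefix='1' (no match yet)
Bit 1: prefix='10' -> emit 'n', reset
Bit 2: prefix='0' (no match yet)
Bit 3: prefix='00' -> emit 'l', reset
Bit 4: prefix='0' (no match yet)
Bit 5: prefix='00' -> emit 'l', reset
Bit 6: prefix='1' (no match yet)
Bit 7: prefix='11' (no match yet)
Bit 8: prefix='110' -> emit 'k', reset
Bit 9: prefix='1' (no match yet)
Bit 10: prefix='11' (no match yet)
Bit 11: prefix='111' -> emit 'e', reset

Answer: 5 e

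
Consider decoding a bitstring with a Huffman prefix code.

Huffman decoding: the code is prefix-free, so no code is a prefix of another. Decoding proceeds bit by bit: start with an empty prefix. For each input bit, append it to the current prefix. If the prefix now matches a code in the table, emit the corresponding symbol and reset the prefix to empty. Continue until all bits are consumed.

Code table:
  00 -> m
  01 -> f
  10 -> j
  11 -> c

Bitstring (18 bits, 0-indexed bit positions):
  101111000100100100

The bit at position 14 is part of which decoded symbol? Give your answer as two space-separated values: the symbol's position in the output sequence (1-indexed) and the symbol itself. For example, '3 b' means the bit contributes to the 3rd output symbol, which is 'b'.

Bit 0: prefix='1' (no match yet)
Bit 1: prefix='10' -> emit 'j', reset
Bit 2: prefix='1' (no match yet)
Bit 3: prefix='11' -> emit 'c', reset
Bit 4: prefix='1' (no match yet)
Bit 5: prefix='11' -> emit 'c', reset
Bit 6: prefix='0' (no match yet)
Bit 7: prefix='00' -> emit 'm', reset
Bit 8: prefix='0' (no match yet)
Bit 9: prefix='01' -> emit 'f', reset
Bit 10: prefix='0' (no match yet)
Bit 11: prefix='00' -> emit 'm', reset
Bit 12: prefix='1' (no match yet)
Bit 13: prefix='10' -> emit 'j', reset
Bit 14: prefix='0' (no match yet)
Bit 15: prefix='01' -> emit 'f', reset
Bit 16: prefix='0' (no match yet)
Bit 17: prefix='00' -> emit 'm', reset

Answer: 8 f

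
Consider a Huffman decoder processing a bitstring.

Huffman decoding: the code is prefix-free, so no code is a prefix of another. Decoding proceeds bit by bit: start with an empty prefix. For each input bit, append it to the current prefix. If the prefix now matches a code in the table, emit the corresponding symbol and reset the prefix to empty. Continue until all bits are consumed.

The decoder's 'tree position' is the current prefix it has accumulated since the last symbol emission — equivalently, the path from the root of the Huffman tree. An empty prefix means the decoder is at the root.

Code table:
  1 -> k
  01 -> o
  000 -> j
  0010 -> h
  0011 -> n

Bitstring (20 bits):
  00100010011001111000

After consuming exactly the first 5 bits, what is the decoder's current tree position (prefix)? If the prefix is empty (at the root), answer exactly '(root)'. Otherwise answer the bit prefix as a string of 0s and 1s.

Answer: 0

Derivation:
Bit 0: prefix='0' (no match yet)
Bit 1: prefix='00' (no match yet)
Bit 2: prefix='001' (no match yet)
Bit 3: prefix='0010' -> emit 'h', reset
Bit 4: prefix='0' (no match yet)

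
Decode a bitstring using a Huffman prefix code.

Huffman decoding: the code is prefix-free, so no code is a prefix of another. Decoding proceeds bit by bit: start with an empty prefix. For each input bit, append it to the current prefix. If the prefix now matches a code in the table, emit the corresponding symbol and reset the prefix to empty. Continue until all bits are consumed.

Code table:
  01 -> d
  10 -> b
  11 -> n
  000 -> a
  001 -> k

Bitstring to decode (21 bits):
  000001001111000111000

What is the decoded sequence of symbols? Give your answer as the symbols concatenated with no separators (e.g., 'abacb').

Answer: akknbkna

Derivation:
Bit 0: prefix='0' (no match yet)
Bit 1: prefix='00' (no match yet)
Bit 2: prefix='000' -> emit 'a', reset
Bit 3: prefix='0' (no match yet)
Bit 4: prefix='00' (no match yet)
Bit 5: prefix='001' -> emit 'k', reset
Bit 6: prefix='0' (no match yet)
Bit 7: prefix='00' (no match yet)
Bit 8: prefix='001' -> emit 'k', reset
Bit 9: prefix='1' (no match yet)
Bit 10: prefix='11' -> emit 'n', reset
Bit 11: prefix='1' (no match yet)
Bit 12: prefix='10' -> emit 'b', reset
Bit 13: prefix='0' (no match yet)
Bit 14: prefix='00' (no match yet)
Bit 15: prefix='001' -> emit 'k', reset
Bit 16: prefix='1' (no match yet)
Bit 17: prefix='11' -> emit 'n', reset
Bit 18: prefix='0' (no match yet)
Bit 19: prefix='00' (no match yet)
Bit 20: prefix='000' -> emit 'a', reset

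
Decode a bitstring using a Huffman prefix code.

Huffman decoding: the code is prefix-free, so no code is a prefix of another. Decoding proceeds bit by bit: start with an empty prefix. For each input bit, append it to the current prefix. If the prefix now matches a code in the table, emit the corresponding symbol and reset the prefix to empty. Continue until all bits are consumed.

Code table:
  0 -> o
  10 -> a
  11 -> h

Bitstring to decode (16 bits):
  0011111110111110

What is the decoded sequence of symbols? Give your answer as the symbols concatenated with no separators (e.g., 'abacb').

Bit 0: prefix='0' -> emit 'o', reset
Bit 1: prefix='0' -> emit 'o', reset
Bit 2: prefix='1' (no match yet)
Bit 3: prefix='11' -> emit 'h', reset
Bit 4: prefix='1' (no match yet)
Bit 5: prefix='11' -> emit 'h', reset
Bit 6: prefix='1' (no match yet)
Bit 7: prefix='11' -> emit 'h', reset
Bit 8: prefix='1' (no match yet)
Bit 9: prefix='10' -> emit 'a', reset
Bit 10: prefix='1' (no match yet)
Bit 11: prefix='11' -> emit 'h', reset
Bit 12: prefix='1' (no match yet)
Bit 13: prefix='11' -> emit 'h', reset
Bit 14: prefix='1' (no match yet)
Bit 15: prefix='10' -> emit 'a', reset

Answer: oohhhahha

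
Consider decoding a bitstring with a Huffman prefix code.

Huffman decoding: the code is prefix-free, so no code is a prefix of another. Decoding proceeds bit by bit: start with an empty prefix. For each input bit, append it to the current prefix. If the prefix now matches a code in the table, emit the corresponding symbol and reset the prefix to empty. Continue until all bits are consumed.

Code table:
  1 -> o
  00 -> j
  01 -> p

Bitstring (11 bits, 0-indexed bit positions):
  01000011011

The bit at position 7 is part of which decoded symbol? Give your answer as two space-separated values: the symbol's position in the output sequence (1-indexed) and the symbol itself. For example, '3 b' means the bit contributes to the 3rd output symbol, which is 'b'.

Answer: 5 o

Derivation:
Bit 0: prefix='0' (no match yet)
Bit 1: prefix='01' -> emit 'p', reset
Bit 2: prefix='0' (no match yet)
Bit 3: prefix='00' -> emit 'j', reset
Bit 4: prefix='0' (no match yet)
Bit 5: prefix='00' -> emit 'j', reset
Bit 6: prefix='1' -> emit 'o', reset
Bit 7: prefix='1' -> emit 'o', reset
Bit 8: prefix='0' (no match yet)
Bit 9: prefix='01' -> emit 'p', reset
Bit 10: prefix='1' -> emit 'o', reset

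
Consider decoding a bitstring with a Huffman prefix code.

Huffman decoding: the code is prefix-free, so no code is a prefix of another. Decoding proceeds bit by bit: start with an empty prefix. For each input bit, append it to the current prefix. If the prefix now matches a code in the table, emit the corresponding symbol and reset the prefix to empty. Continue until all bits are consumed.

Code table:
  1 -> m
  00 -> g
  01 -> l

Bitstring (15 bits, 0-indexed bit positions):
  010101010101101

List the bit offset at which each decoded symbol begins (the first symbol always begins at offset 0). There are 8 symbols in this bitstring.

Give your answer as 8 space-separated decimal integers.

Answer: 0 2 4 6 8 10 12 13

Derivation:
Bit 0: prefix='0' (no match yet)
Bit 1: prefix='01' -> emit 'l', reset
Bit 2: prefix='0' (no match yet)
Bit 3: prefix='01' -> emit 'l', reset
Bit 4: prefix='0' (no match yet)
Bit 5: prefix='01' -> emit 'l', reset
Bit 6: prefix='0' (no match yet)
Bit 7: prefix='01' -> emit 'l', reset
Bit 8: prefix='0' (no match yet)
Bit 9: prefix='01' -> emit 'l', reset
Bit 10: prefix='0' (no match yet)
Bit 11: prefix='01' -> emit 'l', reset
Bit 12: prefix='1' -> emit 'm', reset
Bit 13: prefix='0' (no match yet)
Bit 14: prefix='01' -> emit 'l', reset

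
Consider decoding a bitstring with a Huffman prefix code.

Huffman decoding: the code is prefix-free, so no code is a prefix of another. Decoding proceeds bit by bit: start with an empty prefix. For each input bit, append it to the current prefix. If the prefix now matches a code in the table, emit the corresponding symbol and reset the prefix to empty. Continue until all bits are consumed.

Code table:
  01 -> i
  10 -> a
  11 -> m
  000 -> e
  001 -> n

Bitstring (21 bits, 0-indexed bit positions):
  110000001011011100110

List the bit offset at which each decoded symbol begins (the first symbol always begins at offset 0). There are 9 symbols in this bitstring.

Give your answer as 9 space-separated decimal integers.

Answer: 0 2 5 8 10 12 14 16 19

Derivation:
Bit 0: prefix='1' (no match yet)
Bit 1: prefix='11' -> emit 'm', reset
Bit 2: prefix='0' (no match yet)
Bit 3: prefix='00' (no match yet)
Bit 4: prefix='000' -> emit 'e', reset
Bit 5: prefix='0' (no match yet)
Bit 6: prefix='00' (no match yet)
Bit 7: prefix='000' -> emit 'e', reset
Bit 8: prefix='1' (no match yet)
Bit 9: prefix='10' -> emit 'a', reset
Bit 10: prefix='1' (no match yet)
Bit 11: prefix='11' -> emit 'm', reset
Bit 12: prefix='0' (no match yet)
Bit 13: prefix='01' -> emit 'i', reset
Bit 14: prefix='1' (no match yet)
Bit 15: prefix='11' -> emit 'm', reset
Bit 16: prefix='0' (no match yet)
Bit 17: prefix='00' (no match yet)
Bit 18: prefix='001' -> emit 'n', reset
Bit 19: prefix='1' (no match yet)
Bit 20: prefix='10' -> emit 'a', reset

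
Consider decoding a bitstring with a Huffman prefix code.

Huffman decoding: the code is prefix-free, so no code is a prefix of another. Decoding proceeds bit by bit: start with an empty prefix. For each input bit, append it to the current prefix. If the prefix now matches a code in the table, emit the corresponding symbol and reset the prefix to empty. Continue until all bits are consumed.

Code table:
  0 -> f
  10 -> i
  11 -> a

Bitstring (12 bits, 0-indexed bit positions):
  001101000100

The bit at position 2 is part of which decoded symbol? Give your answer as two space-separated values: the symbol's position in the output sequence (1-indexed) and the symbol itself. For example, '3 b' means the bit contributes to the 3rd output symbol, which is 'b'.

Bit 0: prefix='0' -> emit 'f', reset
Bit 1: prefix='0' -> emit 'f', reset
Bit 2: prefix='1' (no match yet)
Bit 3: prefix='11' -> emit 'a', reset
Bit 4: prefix='0' -> emit 'f', reset
Bit 5: prefix='1' (no match yet)
Bit 6: prefix='10' -> emit 'i', reset

Answer: 3 a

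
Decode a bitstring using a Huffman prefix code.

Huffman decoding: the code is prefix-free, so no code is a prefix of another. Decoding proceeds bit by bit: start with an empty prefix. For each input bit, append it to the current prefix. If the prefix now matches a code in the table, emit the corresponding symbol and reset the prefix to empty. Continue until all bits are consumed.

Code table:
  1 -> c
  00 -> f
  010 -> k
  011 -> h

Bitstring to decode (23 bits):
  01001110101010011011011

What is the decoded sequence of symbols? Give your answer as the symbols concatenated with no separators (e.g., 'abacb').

Bit 0: prefix='0' (no match yet)
Bit 1: prefix='01' (no match yet)
Bit 2: prefix='010' -> emit 'k', reset
Bit 3: prefix='0' (no match yet)
Bit 4: prefix='01' (no match yet)
Bit 5: prefix='011' -> emit 'h', reset
Bit 6: prefix='1' -> emit 'c', reset
Bit 7: prefix='0' (no match yet)
Bit 8: prefix='01' (no match yet)
Bit 9: prefix='010' -> emit 'k', reset
Bit 10: prefix='1' -> emit 'c', reset
Bit 11: prefix='0' (no match yet)
Bit 12: prefix='01' (no match yet)
Bit 13: prefix='010' -> emit 'k', reset
Bit 14: prefix='0' (no match yet)
Bit 15: prefix='01' (no match yet)
Bit 16: prefix='011' -> emit 'h', reset
Bit 17: prefix='0' (no match yet)
Bit 18: prefix='01' (no match yet)
Bit 19: prefix='011' -> emit 'h', reset
Bit 20: prefix='0' (no match yet)
Bit 21: prefix='01' (no match yet)
Bit 22: prefix='011' -> emit 'h', reset

Answer: khckckhhh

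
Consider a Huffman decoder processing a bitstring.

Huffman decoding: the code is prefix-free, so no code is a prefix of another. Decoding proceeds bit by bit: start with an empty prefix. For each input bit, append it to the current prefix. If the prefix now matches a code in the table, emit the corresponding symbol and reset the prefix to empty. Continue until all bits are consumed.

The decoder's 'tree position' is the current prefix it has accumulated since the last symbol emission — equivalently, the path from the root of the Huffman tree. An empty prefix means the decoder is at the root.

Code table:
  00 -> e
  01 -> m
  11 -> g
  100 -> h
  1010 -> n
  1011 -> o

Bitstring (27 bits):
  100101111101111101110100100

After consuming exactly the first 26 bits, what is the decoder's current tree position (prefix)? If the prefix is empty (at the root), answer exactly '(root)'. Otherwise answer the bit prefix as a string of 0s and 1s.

Bit 0: prefix='1' (no match yet)
Bit 1: prefix='10' (no match yet)
Bit 2: prefix='100' -> emit 'h', reset
Bit 3: prefix='1' (no match yet)
Bit 4: prefix='10' (no match yet)
Bit 5: prefix='101' (no match yet)
Bit 6: prefix='1011' -> emit 'o', reset
Bit 7: prefix='1' (no match yet)
Bit 8: prefix='11' -> emit 'g', reset
Bit 9: prefix='1' (no match yet)
Bit 10: prefix='10' (no match yet)
Bit 11: prefix='101' (no match yet)
Bit 12: prefix='1011' -> emit 'o', reset
Bit 13: prefix='1' (no match yet)
Bit 14: prefix='11' -> emit 'g', reset
Bit 15: prefix='1' (no match yet)
Bit 16: prefix='10' (no match yet)
Bit 17: prefix='101' (no match yet)
Bit 18: prefix='1011' -> emit 'o', reset
Bit 19: prefix='1' (no match yet)
Bit 20: prefix='10' (no match yet)
Bit 21: prefix='101' (no match yet)
Bit 22: prefix='1010' -> emit 'n', reset
Bit 23: prefix='0' (no match yet)
Bit 24: prefix='01' -> emit 'm', reset
Bit 25: prefix='0' (no match yet)

Answer: 0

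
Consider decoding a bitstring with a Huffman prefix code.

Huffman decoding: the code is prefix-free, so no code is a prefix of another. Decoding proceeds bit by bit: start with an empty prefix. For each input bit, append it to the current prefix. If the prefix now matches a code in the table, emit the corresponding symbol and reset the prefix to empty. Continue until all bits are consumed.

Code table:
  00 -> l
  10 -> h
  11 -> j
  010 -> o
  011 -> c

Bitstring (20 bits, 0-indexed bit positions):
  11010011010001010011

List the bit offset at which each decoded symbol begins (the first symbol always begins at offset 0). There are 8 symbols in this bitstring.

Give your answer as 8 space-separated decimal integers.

Answer: 0 2 5 8 11 13 15 17

Derivation:
Bit 0: prefix='1' (no match yet)
Bit 1: prefix='11' -> emit 'j', reset
Bit 2: prefix='0' (no match yet)
Bit 3: prefix='01' (no match yet)
Bit 4: prefix='010' -> emit 'o', reset
Bit 5: prefix='0' (no match yet)
Bit 6: prefix='01' (no match yet)
Bit 7: prefix='011' -> emit 'c', reset
Bit 8: prefix='0' (no match yet)
Bit 9: prefix='01' (no match yet)
Bit 10: prefix='010' -> emit 'o', reset
Bit 11: prefix='0' (no match yet)
Bit 12: prefix='00' -> emit 'l', reset
Bit 13: prefix='1' (no match yet)
Bit 14: prefix='10' -> emit 'h', reset
Bit 15: prefix='1' (no match yet)
Bit 16: prefix='10' -> emit 'h', reset
Bit 17: prefix='0' (no match yet)
Bit 18: prefix='01' (no match yet)
Bit 19: prefix='011' -> emit 'c', reset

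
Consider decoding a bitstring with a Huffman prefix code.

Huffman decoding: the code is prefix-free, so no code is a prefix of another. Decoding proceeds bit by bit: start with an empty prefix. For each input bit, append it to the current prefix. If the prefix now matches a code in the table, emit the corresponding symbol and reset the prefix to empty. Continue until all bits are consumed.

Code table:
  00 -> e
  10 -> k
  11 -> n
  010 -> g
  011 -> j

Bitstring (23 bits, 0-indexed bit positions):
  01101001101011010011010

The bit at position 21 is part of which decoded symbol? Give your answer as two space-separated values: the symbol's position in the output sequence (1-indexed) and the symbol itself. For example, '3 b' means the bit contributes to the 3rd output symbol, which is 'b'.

Bit 0: prefix='0' (no match yet)
Bit 1: prefix='01' (no match yet)
Bit 2: prefix='011' -> emit 'j', reset
Bit 3: prefix='0' (no match yet)
Bit 4: prefix='01' (no match yet)
Bit 5: prefix='010' -> emit 'g', reset
Bit 6: prefix='0' (no match yet)
Bit 7: prefix='01' (no match yet)
Bit 8: prefix='011' -> emit 'j', reset
Bit 9: prefix='0' (no match yet)
Bit 10: prefix='01' (no match yet)
Bit 11: prefix='010' -> emit 'g', reset
Bit 12: prefix='1' (no match yet)
Bit 13: prefix='11' -> emit 'n', reset
Bit 14: prefix='0' (no match yet)
Bit 15: prefix='01' (no match yet)
Bit 16: prefix='010' -> emit 'g', reset
Bit 17: prefix='0' (no match yet)
Bit 18: prefix='01' (no match yet)
Bit 19: prefix='011' -> emit 'j', reset
Bit 20: prefix='0' (no match yet)
Bit 21: prefix='01' (no match yet)
Bit 22: prefix='010' -> emit 'g', reset

Answer: 8 g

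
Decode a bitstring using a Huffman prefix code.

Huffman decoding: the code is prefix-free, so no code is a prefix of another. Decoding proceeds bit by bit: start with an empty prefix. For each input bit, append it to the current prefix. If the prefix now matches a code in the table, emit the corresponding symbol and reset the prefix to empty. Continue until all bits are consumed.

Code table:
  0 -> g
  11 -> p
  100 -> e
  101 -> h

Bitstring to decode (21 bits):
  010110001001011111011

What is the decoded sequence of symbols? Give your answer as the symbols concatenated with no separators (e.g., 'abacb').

Bit 0: prefix='0' -> emit 'g', reset
Bit 1: prefix='1' (no match yet)
Bit 2: prefix='10' (no match yet)
Bit 3: prefix='101' -> emit 'h', reset
Bit 4: prefix='1' (no match yet)
Bit 5: prefix='10' (no match yet)
Bit 6: prefix='100' -> emit 'e', reset
Bit 7: prefix='0' -> emit 'g', reset
Bit 8: prefix='1' (no match yet)
Bit 9: prefix='10' (no match yet)
Bit 10: prefix='100' -> emit 'e', reset
Bit 11: prefix='1' (no match yet)
Bit 12: prefix='10' (no match yet)
Bit 13: prefix='101' -> emit 'h', reset
Bit 14: prefix='1' (no match yet)
Bit 15: prefix='11' -> emit 'p', reset
Bit 16: prefix='1' (no match yet)
Bit 17: prefix='11' -> emit 'p', reset
Bit 18: prefix='0' -> emit 'g', reset
Bit 19: prefix='1' (no match yet)
Bit 20: prefix='11' -> emit 'p', reset

Answer: ghegehppgp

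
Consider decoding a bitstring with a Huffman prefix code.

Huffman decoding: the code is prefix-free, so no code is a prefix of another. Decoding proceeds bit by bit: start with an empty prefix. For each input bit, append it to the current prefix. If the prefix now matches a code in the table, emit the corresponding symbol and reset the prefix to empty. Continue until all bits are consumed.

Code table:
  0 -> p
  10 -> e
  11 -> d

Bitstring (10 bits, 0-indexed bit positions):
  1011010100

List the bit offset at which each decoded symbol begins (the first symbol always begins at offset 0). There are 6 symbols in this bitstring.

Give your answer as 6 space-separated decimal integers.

Bit 0: prefix='1' (no match yet)
Bit 1: prefix='10' -> emit 'e', reset
Bit 2: prefix='1' (no match yet)
Bit 3: prefix='11' -> emit 'd', reset
Bit 4: prefix='0' -> emit 'p', reset
Bit 5: prefix='1' (no match yet)
Bit 6: prefix='10' -> emit 'e', reset
Bit 7: prefix='1' (no match yet)
Bit 8: prefix='10' -> emit 'e', reset
Bit 9: prefix='0' -> emit 'p', reset

Answer: 0 2 4 5 7 9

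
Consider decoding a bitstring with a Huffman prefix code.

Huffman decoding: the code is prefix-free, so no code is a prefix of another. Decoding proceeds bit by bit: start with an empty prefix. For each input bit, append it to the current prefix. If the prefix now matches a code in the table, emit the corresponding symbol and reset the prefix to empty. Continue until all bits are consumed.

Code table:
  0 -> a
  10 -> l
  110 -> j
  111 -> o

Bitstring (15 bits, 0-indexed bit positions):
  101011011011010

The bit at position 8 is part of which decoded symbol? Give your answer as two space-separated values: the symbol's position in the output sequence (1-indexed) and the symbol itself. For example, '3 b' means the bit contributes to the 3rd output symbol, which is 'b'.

Answer: 4 j

Derivation:
Bit 0: prefix='1' (no match yet)
Bit 1: prefix='10' -> emit 'l', reset
Bit 2: prefix='1' (no match yet)
Bit 3: prefix='10' -> emit 'l', reset
Bit 4: prefix='1' (no match yet)
Bit 5: prefix='11' (no match yet)
Bit 6: prefix='110' -> emit 'j', reset
Bit 7: prefix='1' (no match yet)
Bit 8: prefix='11' (no match yet)
Bit 9: prefix='110' -> emit 'j', reset
Bit 10: prefix='1' (no match yet)
Bit 11: prefix='11' (no match yet)
Bit 12: prefix='110' -> emit 'j', reset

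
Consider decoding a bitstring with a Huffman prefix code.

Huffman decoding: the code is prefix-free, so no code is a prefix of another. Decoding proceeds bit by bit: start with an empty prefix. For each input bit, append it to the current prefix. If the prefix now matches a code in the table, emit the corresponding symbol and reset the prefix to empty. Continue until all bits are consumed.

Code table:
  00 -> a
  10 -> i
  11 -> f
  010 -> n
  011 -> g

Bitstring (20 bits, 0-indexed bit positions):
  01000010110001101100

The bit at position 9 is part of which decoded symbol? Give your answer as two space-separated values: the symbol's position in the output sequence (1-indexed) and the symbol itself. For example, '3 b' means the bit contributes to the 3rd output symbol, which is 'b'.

Answer: 4 f

Derivation:
Bit 0: prefix='0' (no match yet)
Bit 1: prefix='01' (no match yet)
Bit 2: prefix='010' -> emit 'n', reset
Bit 3: prefix='0' (no match yet)
Bit 4: prefix='00' -> emit 'a', reset
Bit 5: prefix='0' (no match yet)
Bit 6: prefix='01' (no match yet)
Bit 7: prefix='010' -> emit 'n', reset
Bit 8: prefix='1' (no match yet)
Bit 9: prefix='11' -> emit 'f', reset
Bit 10: prefix='0' (no match yet)
Bit 11: prefix='00' -> emit 'a', reset
Bit 12: prefix='0' (no match yet)
Bit 13: prefix='01' (no match yet)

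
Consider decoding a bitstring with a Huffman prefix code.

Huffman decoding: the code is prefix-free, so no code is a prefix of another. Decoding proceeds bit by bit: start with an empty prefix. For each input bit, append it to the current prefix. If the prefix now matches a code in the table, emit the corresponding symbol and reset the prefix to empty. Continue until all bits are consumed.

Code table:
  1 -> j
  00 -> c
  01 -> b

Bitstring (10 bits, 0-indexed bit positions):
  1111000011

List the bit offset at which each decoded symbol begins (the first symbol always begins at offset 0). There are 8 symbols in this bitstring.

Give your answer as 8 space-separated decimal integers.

Bit 0: prefix='1' -> emit 'j', reset
Bit 1: prefix='1' -> emit 'j', reset
Bit 2: prefix='1' -> emit 'j', reset
Bit 3: prefix='1' -> emit 'j', reset
Bit 4: prefix='0' (no match yet)
Bit 5: prefix='00' -> emit 'c', reset
Bit 6: prefix='0' (no match yet)
Bit 7: prefix='00' -> emit 'c', reset
Bit 8: prefix='1' -> emit 'j', reset
Bit 9: prefix='1' -> emit 'j', reset

Answer: 0 1 2 3 4 6 8 9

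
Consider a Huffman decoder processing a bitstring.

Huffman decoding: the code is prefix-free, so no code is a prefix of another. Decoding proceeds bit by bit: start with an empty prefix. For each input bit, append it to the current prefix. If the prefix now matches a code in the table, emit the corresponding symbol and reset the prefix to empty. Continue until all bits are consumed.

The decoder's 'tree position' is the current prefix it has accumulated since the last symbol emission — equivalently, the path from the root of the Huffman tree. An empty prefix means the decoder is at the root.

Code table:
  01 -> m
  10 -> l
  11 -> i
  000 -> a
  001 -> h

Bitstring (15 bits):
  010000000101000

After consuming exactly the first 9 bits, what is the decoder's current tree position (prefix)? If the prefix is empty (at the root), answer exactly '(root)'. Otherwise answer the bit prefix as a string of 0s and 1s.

Answer: 0

Derivation:
Bit 0: prefix='0' (no match yet)
Bit 1: prefix='01' -> emit 'm', reset
Bit 2: prefix='0' (no match yet)
Bit 3: prefix='00' (no match yet)
Bit 4: prefix='000' -> emit 'a', reset
Bit 5: prefix='0' (no match yet)
Bit 6: prefix='00' (no match yet)
Bit 7: prefix='000' -> emit 'a', reset
Bit 8: prefix='0' (no match yet)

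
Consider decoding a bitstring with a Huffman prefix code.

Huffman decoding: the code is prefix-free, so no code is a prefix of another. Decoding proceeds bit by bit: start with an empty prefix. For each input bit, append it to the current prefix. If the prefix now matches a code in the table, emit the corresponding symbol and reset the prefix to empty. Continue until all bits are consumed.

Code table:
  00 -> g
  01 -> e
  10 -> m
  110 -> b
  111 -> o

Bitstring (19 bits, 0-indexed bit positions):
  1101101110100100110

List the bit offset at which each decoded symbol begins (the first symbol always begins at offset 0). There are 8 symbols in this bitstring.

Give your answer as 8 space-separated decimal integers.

Bit 0: prefix='1' (no match yet)
Bit 1: prefix='11' (no match yet)
Bit 2: prefix='110' -> emit 'b', reset
Bit 3: prefix='1' (no match yet)
Bit 4: prefix='11' (no match yet)
Bit 5: prefix='110' -> emit 'b', reset
Bit 6: prefix='1' (no match yet)
Bit 7: prefix='11' (no match yet)
Bit 8: prefix='111' -> emit 'o', reset
Bit 9: prefix='0' (no match yet)
Bit 10: prefix='01' -> emit 'e', reset
Bit 11: prefix='0' (no match yet)
Bit 12: prefix='00' -> emit 'g', reset
Bit 13: prefix='1' (no match yet)
Bit 14: prefix='10' -> emit 'm', reset
Bit 15: prefix='0' (no match yet)
Bit 16: prefix='01' -> emit 'e', reset
Bit 17: prefix='1' (no match yet)
Bit 18: prefix='10' -> emit 'm', reset

Answer: 0 3 6 9 11 13 15 17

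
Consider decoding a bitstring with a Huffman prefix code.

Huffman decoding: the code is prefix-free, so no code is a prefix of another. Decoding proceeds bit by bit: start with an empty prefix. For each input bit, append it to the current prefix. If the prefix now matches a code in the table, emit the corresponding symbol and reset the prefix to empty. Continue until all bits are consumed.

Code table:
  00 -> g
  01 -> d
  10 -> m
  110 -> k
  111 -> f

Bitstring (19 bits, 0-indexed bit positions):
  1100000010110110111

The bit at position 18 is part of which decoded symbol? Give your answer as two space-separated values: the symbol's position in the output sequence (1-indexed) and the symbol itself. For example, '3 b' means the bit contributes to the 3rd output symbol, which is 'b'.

Answer: 8 f

Derivation:
Bit 0: prefix='1' (no match yet)
Bit 1: prefix='11' (no match yet)
Bit 2: prefix='110' -> emit 'k', reset
Bit 3: prefix='0' (no match yet)
Bit 4: prefix='00' -> emit 'g', reset
Bit 5: prefix='0' (no match yet)
Bit 6: prefix='00' -> emit 'g', reset
Bit 7: prefix='0' (no match yet)
Bit 8: prefix='01' -> emit 'd', reset
Bit 9: prefix='0' (no match yet)
Bit 10: prefix='01' -> emit 'd', reset
Bit 11: prefix='1' (no match yet)
Bit 12: prefix='10' -> emit 'm', reset
Bit 13: prefix='1' (no match yet)
Bit 14: prefix='11' (no match yet)
Bit 15: prefix='110' -> emit 'k', reset
Bit 16: prefix='1' (no match yet)
Bit 17: prefix='11' (no match yet)
Bit 18: prefix='111' -> emit 'f', reset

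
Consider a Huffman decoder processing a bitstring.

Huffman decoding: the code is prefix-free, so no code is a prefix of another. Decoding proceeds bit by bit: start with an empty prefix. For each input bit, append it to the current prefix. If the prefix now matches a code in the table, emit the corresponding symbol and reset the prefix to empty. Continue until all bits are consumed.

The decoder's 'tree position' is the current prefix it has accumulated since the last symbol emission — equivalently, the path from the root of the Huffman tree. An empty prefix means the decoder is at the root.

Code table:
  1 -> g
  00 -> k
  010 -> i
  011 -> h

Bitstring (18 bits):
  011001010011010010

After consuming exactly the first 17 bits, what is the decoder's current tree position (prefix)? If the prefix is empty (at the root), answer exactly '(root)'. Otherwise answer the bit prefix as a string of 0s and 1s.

Answer: 01

Derivation:
Bit 0: prefix='0' (no match yet)
Bit 1: prefix='01' (no match yet)
Bit 2: prefix='011' -> emit 'h', reset
Bit 3: prefix='0' (no match yet)
Bit 4: prefix='00' -> emit 'k', reset
Bit 5: prefix='1' -> emit 'g', reset
Bit 6: prefix='0' (no match yet)
Bit 7: prefix='01' (no match yet)
Bit 8: prefix='010' -> emit 'i', reset
Bit 9: prefix='0' (no match yet)
Bit 10: prefix='01' (no match yet)
Bit 11: prefix='011' -> emit 'h', reset
Bit 12: prefix='0' (no match yet)
Bit 13: prefix='01' (no match yet)
Bit 14: prefix='010' -> emit 'i', reset
Bit 15: prefix='0' (no match yet)
Bit 16: prefix='01' (no match yet)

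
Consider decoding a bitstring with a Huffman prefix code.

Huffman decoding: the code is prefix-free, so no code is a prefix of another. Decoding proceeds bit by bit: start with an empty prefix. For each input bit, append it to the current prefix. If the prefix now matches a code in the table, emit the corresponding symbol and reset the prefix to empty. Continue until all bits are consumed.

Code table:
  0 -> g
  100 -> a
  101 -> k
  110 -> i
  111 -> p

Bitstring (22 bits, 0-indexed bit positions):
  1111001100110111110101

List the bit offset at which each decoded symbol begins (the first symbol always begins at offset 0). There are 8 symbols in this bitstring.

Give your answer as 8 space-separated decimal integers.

Answer: 0 3 6 9 10 13 16 19

Derivation:
Bit 0: prefix='1' (no match yet)
Bit 1: prefix='11' (no match yet)
Bit 2: prefix='111' -> emit 'p', reset
Bit 3: prefix='1' (no match yet)
Bit 4: prefix='10' (no match yet)
Bit 5: prefix='100' -> emit 'a', reset
Bit 6: prefix='1' (no match yet)
Bit 7: prefix='11' (no match yet)
Bit 8: prefix='110' -> emit 'i', reset
Bit 9: prefix='0' -> emit 'g', reset
Bit 10: prefix='1' (no match yet)
Bit 11: prefix='11' (no match yet)
Bit 12: prefix='110' -> emit 'i', reset
Bit 13: prefix='1' (no match yet)
Bit 14: prefix='11' (no match yet)
Bit 15: prefix='111' -> emit 'p', reset
Bit 16: prefix='1' (no match yet)
Bit 17: prefix='11' (no match yet)
Bit 18: prefix='110' -> emit 'i', reset
Bit 19: prefix='1' (no match yet)
Bit 20: prefix='10' (no match yet)
Bit 21: prefix='101' -> emit 'k', reset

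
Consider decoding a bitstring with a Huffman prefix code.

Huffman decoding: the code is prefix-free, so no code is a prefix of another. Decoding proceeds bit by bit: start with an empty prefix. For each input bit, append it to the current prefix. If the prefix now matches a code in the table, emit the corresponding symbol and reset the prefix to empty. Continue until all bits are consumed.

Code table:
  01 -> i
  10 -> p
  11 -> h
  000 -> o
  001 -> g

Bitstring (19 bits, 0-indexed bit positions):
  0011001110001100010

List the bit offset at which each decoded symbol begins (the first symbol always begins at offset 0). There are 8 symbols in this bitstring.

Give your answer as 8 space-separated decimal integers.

Bit 0: prefix='0' (no match yet)
Bit 1: prefix='00' (no match yet)
Bit 2: prefix='001' -> emit 'g', reset
Bit 3: prefix='1' (no match yet)
Bit 4: prefix='10' -> emit 'p', reset
Bit 5: prefix='0' (no match yet)
Bit 6: prefix='01' -> emit 'i', reset
Bit 7: prefix='1' (no match yet)
Bit 8: prefix='11' -> emit 'h', reset
Bit 9: prefix='0' (no match yet)
Bit 10: prefix='00' (no match yet)
Bit 11: prefix='000' -> emit 'o', reset
Bit 12: prefix='1' (no match yet)
Bit 13: prefix='11' -> emit 'h', reset
Bit 14: prefix='0' (no match yet)
Bit 15: prefix='00' (no match yet)
Bit 16: prefix='000' -> emit 'o', reset
Bit 17: prefix='1' (no match yet)
Bit 18: prefix='10' -> emit 'p', reset

Answer: 0 3 5 7 9 12 14 17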